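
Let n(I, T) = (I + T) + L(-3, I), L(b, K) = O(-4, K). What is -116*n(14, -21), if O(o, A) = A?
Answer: -812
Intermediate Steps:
L(b, K) = K
n(I, T) = T + 2*I (n(I, T) = (I + T) + I = T + 2*I)
-116*n(14, -21) = -116*(-21 + 2*14) = -116*(-21 + 28) = -116*7 = -812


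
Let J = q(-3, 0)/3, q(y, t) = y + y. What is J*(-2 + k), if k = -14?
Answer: 32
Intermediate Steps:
q(y, t) = 2*y
J = -2 (J = (2*(-3))/3 = -6*⅓ = -2)
J*(-2 + k) = -2*(-2 - 14) = -2*(-16) = 32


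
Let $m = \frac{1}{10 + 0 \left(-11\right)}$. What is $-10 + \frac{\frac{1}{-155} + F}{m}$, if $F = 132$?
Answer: $\frac{40608}{31} \approx 1309.9$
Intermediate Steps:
$m = \frac{1}{10}$ ($m = \frac{1}{10 + 0} = \frac{1}{10} \approx 0.1$)
$-10 + \frac{\frac{1}{-155} + F}{m} = -10 + \left(\frac{1}{-155} + 132\right) \frac{1}{\frac{1}{10}} = -10 + \left(- \frac{1}{155} + 132\right) 10 = -10 + \frac{20459}{155} \cdot 10 = -10 + \frac{40918}{31} = \frac{40608}{31}$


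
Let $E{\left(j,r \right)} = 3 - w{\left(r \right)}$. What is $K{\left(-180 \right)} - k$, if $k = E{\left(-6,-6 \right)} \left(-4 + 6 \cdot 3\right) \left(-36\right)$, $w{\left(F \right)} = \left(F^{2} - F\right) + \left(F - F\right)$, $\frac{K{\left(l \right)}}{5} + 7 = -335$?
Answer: $-21366$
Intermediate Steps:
$K{\left(l \right)} = -1710$ ($K{\left(l \right)} = -35 + 5 \left(-335\right) = -35 - 1675 = -1710$)
$w{\left(F \right)} = F^{2} - F$ ($w{\left(F \right)} = \left(F^{2} - F\right) + 0 = F^{2} - F$)
$E{\left(j,r \right)} = 3 - r \left(-1 + r\right)$
$k = 19656$ ($k = \left(3 - - 6 \left(-1 - 6\right)\right) \left(-4 + 6 \cdot 3\right) \left(-36\right) = \left(3 - \left(-6\right) \left(-7\right)\right) \left(-4 + 18\right) \left(-36\right) = \left(3 - 42\right) 14 \left(-36\right) = \left(-39\right) 14 \left(-36\right) = \left(-546\right) \left(-36\right) = 19656$)
$K{\left(-180 \right)} - k = -1710 - 19656 = -21366$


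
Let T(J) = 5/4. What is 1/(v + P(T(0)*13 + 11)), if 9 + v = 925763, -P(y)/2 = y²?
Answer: 8/7394151 ≈ 1.0819e-6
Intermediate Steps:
T(J) = 5/4 (T(J) = 5*(¼) = 5/4)
P(y) = -2*y²
v = 925754 (v = -9 + 925763 = 925754)
1/(v + P(T(0)*13 + 11)) = 1/(925754 - 2*((5/4)*13 + 11)²) = 1/(925754 - 2*(65/4 + 11)²) = 1/(925754 - 2*(109/4)²) = 1/(925754 - 2*11881/16) = 1/(925754 - 11881/8) = 1/(7394151/8) = 8/7394151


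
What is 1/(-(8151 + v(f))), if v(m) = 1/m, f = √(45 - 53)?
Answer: -65208/531510409 - 2*I*√2/531510409 ≈ -0.00012268 - 5.3215e-9*I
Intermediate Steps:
f = 2*I*√2 (f = √(-8) = 2*I*√2 ≈ 2.8284*I)
1/(-(8151 + v(f))) = 1/(-(8151 + 1/(2*I*√2))) = 1/(-(8151 - I*√2/4)) = 1/(-8151 + I*√2/4)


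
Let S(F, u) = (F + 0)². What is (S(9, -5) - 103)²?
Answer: 484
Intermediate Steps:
S(F, u) = F²
(S(9, -5) - 103)² = (9² - 103)² = (81 - 103)² = (-22)² = 484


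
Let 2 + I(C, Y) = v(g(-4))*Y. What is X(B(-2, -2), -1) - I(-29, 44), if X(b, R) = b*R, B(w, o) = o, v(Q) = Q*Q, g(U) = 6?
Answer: -1580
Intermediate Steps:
v(Q) = Q²
X(b, R) = R*b
I(C, Y) = -2 + 36*Y (I(C, Y) = -2 + 6²*Y = -2 + 36*Y)
X(B(-2, -2), -1) - I(-29, 44) = -1*(-2) - (-2 + 36*44) = 2 - (-2 + 1584) = 2 - 1*1582 = 2 - 1582 = -1580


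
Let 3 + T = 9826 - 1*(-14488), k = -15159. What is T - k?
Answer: 39470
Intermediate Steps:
T = 24311 (T = -3 + (9826 - 1*(-14488)) = -3 + (9826 + 14488) = -3 + 24314 = 24311)
T - k = 24311 - 1*(-15159) = 24311 + 15159 = 39470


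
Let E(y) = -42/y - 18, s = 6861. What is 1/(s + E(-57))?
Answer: 19/130031 ≈ 0.00014612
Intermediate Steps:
E(y) = -18 - 42/y
1/(s + E(-57)) = 1/(6861 + (-18 - 42/(-57))) = 1/(6861 + (-18 - 42*(-1/57))) = 1/(6861 + (-18 + 14/19)) = 1/(6861 - 328/19) = 1/(130031/19) = 19/130031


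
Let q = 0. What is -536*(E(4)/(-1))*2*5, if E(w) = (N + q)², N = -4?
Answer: 85760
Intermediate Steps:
E(w) = 16 (E(w) = (-4 + 0)² = (-4)² = 16)
-536*(E(4)/(-1))*2*5 = -536*(16/(-1))*2*5 = -536*(16*(-1))*2*5 = -536*(-16*2)*5 = -(-17152)*5 = -536*(-160) = 85760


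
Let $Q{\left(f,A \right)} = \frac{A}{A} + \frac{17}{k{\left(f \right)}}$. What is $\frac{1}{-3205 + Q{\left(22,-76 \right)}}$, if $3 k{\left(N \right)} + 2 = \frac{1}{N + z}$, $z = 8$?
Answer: $- \frac{59}{190566} \approx -0.0003096$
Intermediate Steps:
$k{\left(N \right)} = - \frac{2}{3} + \frac{1}{3 \left(8 + N\right)}$ ($k{\left(N \right)} = - \frac{2}{3} + \frac{1}{3 \left(N + 8\right)} = - \frac{2}{3} + \frac{1}{3 \left(8 + N\right)}$)
$Q{\left(f,A \right)} = 1 + \frac{51 \left(8 + f\right)}{-15 - 2 f}$ ($Q{\left(f,A \right)} = \frac{A}{A} + \frac{17}{\frac{1}{3} \frac{1}{8 + f} \left(-15 - 2 f\right)} = 1 + 17 \frac{3 \left(8 + f\right)}{-15 - 2 f} = 1 + \frac{51 \left(8 + f\right)}{-15 - 2 f}$)
$\frac{1}{-3205 + Q{\left(22,-76 \right)}} = \frac{1}{-3205 + \frac{-393 - 1078}{15 + 2 \cdot 22}} = \frac{1}{-3205 + \frac{-393 - 1078}{15 + 44}} = \frac{1}{-3205 + \frac{1}{59} \left(-1471\right)} = \frac{1}{-3205 - \frac{1471}{59}} = \frac{1}{- \frac{190566}{59}} = - \frac{59}{190566}$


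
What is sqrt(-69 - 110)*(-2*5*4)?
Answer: -40*I*sqrt(179) ≈ -535.16*I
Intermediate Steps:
sqrt(-69 - 110)*(-2*5*4) = sqrt(-179)*(-10*4) = (I*sqrt(179))*(-40) = -40*I*sqrt(179)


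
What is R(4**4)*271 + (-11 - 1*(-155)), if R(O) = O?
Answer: 69520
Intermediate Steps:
R(4**4)*271 + (-11 - 1*(-155)) = 4**4*271 + (-11 - 1*(-155)) = 256*271 + (-11 + 155) = 69376 + 144 = 69520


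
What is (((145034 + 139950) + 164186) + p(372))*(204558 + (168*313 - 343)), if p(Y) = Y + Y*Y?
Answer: 150978808874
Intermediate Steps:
p(Y) = Y + Y**2
(((145034 + 139950) + 164186) + p(372))*(204558 + (168*313 - 343)) = (((145034 + 139950) + 164186) + 372*(1 + 372))*(204558 + (168*313 - 343)) = ((284984 + 164186) + 372*373)*(204558 + (52584 - 343)) = (449170 + 138756)*(204558 + 52241) = 587926*256799 = 150978808874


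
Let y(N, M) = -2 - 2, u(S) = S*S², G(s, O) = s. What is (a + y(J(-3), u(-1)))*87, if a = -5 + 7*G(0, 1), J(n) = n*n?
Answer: -783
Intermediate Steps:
J(n) = n²
a = -5 (a = -5 + 7*0 = -5 + 0 = -5)
u(S) = S³
y(N, M) = -4
(a + y(J(-3), u(-1)))*87 = (-5 - 4)*87 = -9*87 = -783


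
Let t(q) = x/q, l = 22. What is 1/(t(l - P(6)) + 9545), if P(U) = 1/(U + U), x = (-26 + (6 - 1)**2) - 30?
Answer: 263/2509963 ≈ 0.00010478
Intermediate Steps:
x = -31 (x = (-26 + 5**2) - 30 = (-26 + 25) - 30 = -1 - 30 = -31)
P(U) = 1/(2*U)
t(q) = -31/q
1/(t(l - P(6)) + 9545) = 1/(-31/(22 - 1/(2*6)) + 9545) = 1/(-31/(22 - 1*1/12) + 9545) = 1/(-31/(22 - 1/12) + 9545) = 1/(-31/263/12 + 9545) = 1/(-31*12/263 + 9545) = 1/(-372/263 + 9545) = 1/(2509963/263) = 263/2509963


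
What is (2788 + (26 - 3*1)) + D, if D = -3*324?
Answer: 1839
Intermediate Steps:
D = -972
(2788 + (26 - 3*1)) + D = (2788 + (26 - 3*1)) - 972 = (2788 + (26 - 3)) - 972 = (2788 + 23) - 972 = 2811 - 972 = 1839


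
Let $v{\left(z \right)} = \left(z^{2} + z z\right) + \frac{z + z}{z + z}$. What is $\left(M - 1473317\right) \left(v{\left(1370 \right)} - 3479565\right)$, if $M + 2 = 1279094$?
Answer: $-53263487100$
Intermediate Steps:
$M = 1279092$ ($M = -2 + 1279094 = 1279092$)
$v{\left(z \right)} = 1 + 2 z^{2}$ ($v{\left(z \right)} = \left(z^{2} + z^{2}\right) + \frac{2 z}{2 z} = 2 z^{2} + 2 z \frac{1}{2 z} = 2 z^{2} + 1 = 1 + 2 z^{2}$)
$\left(M - 1473317\right) \left(v{\left(1370 \right)} - 3479565\right) = \left(1279092 - 1473317\right) \left(\left(1 + 2 \cdot 1370^{2}\right) - 3479565\right) = - 194225 \left(\left(1 + 2 \cdot 1876900\right) - 3479565\right) = - 194225 \left(\left(1 + 3753800\right) - 3479565\right) = - 194225 \left(3753801 - 3479565\right) = \left(-194225\right) 274236 = -53263487100$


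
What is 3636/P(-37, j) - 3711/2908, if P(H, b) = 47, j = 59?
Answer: 10399071/136676 ≈ 76.086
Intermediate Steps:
3636/P(-37, j) - 3711/2908 = 3636/47 - 3711/2908 = 10399071/136676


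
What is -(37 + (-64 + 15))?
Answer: 12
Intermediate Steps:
-(37 + (-64 + 15)) = -(37 - 49) = -1*(-12) = 12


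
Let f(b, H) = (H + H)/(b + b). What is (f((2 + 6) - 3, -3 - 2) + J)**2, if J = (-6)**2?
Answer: 1225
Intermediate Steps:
J = 36
f(b, H) = H/b (f(b, H) = (2*H)/((2*b)) = (2*H)*(1/(2*b)) = H/b)
(f((2 + 6) - 3, -3 - 2) + J)**2 = ((-3 - 2)/((2 + 6) - 3) + 36)**2 = (-5/(8 - 3) + 36)**2 = (-5/5 + 36)**2 = (-5*1/5 + 36)**2 = (-1 + 36)**2 = 35**2 = 1225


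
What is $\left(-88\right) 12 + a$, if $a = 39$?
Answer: $-1017$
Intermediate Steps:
$\left(-88\right) 12 + a = \left(-88\right) 12 + 39 = -1056 + 39 = -1017$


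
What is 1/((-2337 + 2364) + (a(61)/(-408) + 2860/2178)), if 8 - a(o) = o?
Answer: 13464/382957 ≈ 0.035158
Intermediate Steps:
a(o) = 8 - o
1/((-2337 + 2364) + (a(61)/(-408) + 2860/2178)) = 1/((-2337 + 2364) + ((8 - 1*61)/(-408) + 2860/2178)) = 1/(27 + ((8 - 61)*(-1/408) + 2860*(1/2178))) = 1/(27 + (-53*(-1/408) + 130/99)) = 1/(27 + (53/408 + 130/99)) = 1/(27 + 19429/13464) = 1/(382957/13464) = 13464/382957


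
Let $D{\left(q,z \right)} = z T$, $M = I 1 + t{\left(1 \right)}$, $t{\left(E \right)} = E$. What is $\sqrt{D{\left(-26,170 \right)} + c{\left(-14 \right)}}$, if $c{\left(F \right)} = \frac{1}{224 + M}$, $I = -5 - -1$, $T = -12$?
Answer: $\frac{i \sqrt{99635419}}{221} \approx 45.166 i$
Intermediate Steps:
$I = -4$ ($I = -5 + 1 = -4$)
$M = -3$ ($M = \left(-4\right) 1 + 1 = -4 + 1 = -3$)
$D{\left(q,z \right)} = - 12 z$ ($D{\left(q,z \right)} = z \left(-12\right) = - 12 z$)
$c{\left(F \right)} = \frac{1}{221}$ ($c{\left(F \right)} = \frac{1}{224 - 3} = \frac{1}{221}$)
$\sqrt{D{\left(-26,170 \right)} + c{\left(-14 \right)}} = \sqrt{\left(-12\right) 170 + \frac{1}{221}} = \sqrt{-2040 + \frac{1}{221}} = \sqrt{- \frac{450839}{221}} = \frac{i \sqrt{99635419}}{221}$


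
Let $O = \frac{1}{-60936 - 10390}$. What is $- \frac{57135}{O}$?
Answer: $4075211010$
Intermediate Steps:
$O = - \frac{1}{71326}$ ($O = \frac{1}{-71326} = - \frac{1}{71326} \approx -1.402 \cdot 10^{-5}$)
$- \frac{57135}{O} = - \frac{57135}{- \frac{1}{71326}} = \left(-57135\right) \left(-71326\right) = 4075211010$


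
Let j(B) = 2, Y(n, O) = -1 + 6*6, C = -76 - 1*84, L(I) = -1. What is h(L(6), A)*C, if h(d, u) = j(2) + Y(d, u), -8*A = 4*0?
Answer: -5920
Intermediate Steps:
C = -160 (C = -76 - 84 = -160)
Y(n, O) = 35 (Y(n, O) = -1 + 36 = 35)
A = 0 (A = -0/2 = -⅛*0 = 0)
h(d, u) = 37 (h(d, u) = 2 + 35 = 37)
h(L(6), A)*C = 37*(-160) = -5920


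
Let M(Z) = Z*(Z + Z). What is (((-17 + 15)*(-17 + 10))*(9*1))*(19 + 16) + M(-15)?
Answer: 4860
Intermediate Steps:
M(Z) = 2*Z² (M(Z) = Z*(2*Z) = 2*Z²)
(((-17 + 15)*(-17 + 10))*(9*1))*(19 + 16) + M(-15) = (((-17 + 15)*(-17 + 10))*(9*1))*(19 + 16) + 2*(-15)² = (-2*(-7)*9)*35 + 2*225 = (14*9)*35 + 450 = 126*35 + 450 = 4410 + 450 = 4860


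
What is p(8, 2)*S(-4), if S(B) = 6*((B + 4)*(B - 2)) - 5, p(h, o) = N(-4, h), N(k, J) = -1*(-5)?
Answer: -25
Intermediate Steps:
N(k, J) = 5
p(h, o) = 5
S(B) = -5 + 6*(-2 + B)*(4 + B) (S(B) = 6*((4 + B)*(-2 + B)) - 5 = 6*((-2 + B)*(4 + B)) - 5 = 6*(-2 + B)*(4 + B) - 5 = -5 + 6*(-2 + B)*(4 + B))
p(8, 2)*S(-4) = 5*(-53 + 6*(-4)² + 12*(-4)) = 5*(-53 + 6*16 - 48) = 5*(-53 + 96 - 48) = 5*(-5) = -25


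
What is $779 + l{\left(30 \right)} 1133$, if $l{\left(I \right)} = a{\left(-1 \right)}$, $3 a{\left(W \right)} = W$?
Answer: $\frac{1204}{3} \approx 401.33$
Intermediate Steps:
$a{\left(W \right)} = \frac{W}{3}$
$l{\left(I \right)} = - \frac{1}{3}$ ($l{\left(I \right)} = \frac{1}{3} \left(-1\right) = - \frac{1}{3}$)
$779 + l{\left(30 \right)} 1133 = 779 - \frac{1133}{3} = \frac{1204}{3}$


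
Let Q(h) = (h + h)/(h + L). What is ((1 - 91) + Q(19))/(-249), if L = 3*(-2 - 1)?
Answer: 431/1245 ≈ 0.34618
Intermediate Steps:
L = -9 (L = 3*(-3) = -9)
Q(h) = 2*h/(-9 + h) (Q(h) = (h + h)/(h - 9) = (2*h)/(-9 + h) = 2*h/(-9 + h))
((1 - 91) + Q(19))/(-249) = ((1 - 91) + 2*19/(-9 + 19))/(-249) = -(-90 + 2*19/10)/249 = -(-90 + 2*19*(1/10))/249 = -(-90 + 19/5)/249 = -1/249*(-431/5) = 431/1245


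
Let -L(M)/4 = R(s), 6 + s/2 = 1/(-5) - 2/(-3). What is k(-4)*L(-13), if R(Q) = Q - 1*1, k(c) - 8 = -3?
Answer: 724/3 ≈ 241.33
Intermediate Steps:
k(c) = 5 (k(c) = 8 - 3 = 5)
s = -166/15 (s = -12 + 2*(1/(-5) - 2/(-3)) = -12 + 2*(1*(-⅕) - 2*(-⅓)) = -12 + 2*(-⅕ + ⅔) = -12 + 2*(7/15) = -12 + 14/15 = -166/15 ≈ -11.067)
R(Q) = -1 + Q (R(Q) = Q - 1 = -1 + Q)
L(M) = 724/15 (L(M) = -4*(-1 - 166/15) = -4*(-181/15) = 724/15)
k(-4)*L(-13) = 5*(724/15) = 724/3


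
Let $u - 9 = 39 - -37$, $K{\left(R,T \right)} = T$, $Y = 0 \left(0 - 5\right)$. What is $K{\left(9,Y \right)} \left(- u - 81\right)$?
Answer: $0$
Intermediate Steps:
$Y = 0$ ($Y = 0 \left(-5\right) = 0$)
$u = 85$ ($u = 9 + \left(39 - -37\right) = 9 + \left(39 + 37\right) = 9 + 76 = 85$)
$K{\left(9,Y \right)} \left(- u - 81\right) = 0 \left(\left(-1\right) 85 - 81\right) = 0 \left(-85 - 81\right) = 0 \left(-166\right) = 0$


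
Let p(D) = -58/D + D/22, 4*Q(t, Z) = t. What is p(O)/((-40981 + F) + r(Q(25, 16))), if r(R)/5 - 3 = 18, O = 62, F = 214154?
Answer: 321/29543899 ≈ 1.0865e-5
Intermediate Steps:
Q(t, Z) = t/4
r(R) = 105 (r(R) = 15 + 5*18 = 15 + 90 = 105)
p(D) = -58/D + D/22 (p(D) = -58/D + D*(1/22) = -58/D + D/22)
p(O)/((-40981 + F) + r(Q(25, 16))) = (-58/62 + (1/22)*62)/((-40981 + 214154) + 105) = (-58*1/62 + 31/11)/(173173 + 105) = (-29/31 + 31/11)/173278 = (642/341)*(1/173278) = 321/29543899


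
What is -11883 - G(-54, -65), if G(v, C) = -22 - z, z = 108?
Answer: -11753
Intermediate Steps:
G(v, C) = -130 (G(v, C) = -22 - 1*108 = -22 - 108 = -130)
-11883 - G(-54, -65) = -11883 - 1*(-130) = -11883 + 130 = -11753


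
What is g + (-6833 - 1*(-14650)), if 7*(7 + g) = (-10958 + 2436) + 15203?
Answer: 61351/7 ≈ 8764.4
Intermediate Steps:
g = 6632/7 (g = -7 + ((-10958 + 2436) + 15203)/7 = -7 + (-8522 + 15203)/7 = -7 + (⅐)*6681 = -7 + 6681/7 = 6632/7 ≈ 947.43)
g + (-6833 - 1*(-14650)) = 6632/7 + (-6833 - 1*(-14650)) = 6632/7 + (-6833 + 14650) = 6632/7 + 7817 = 61351/7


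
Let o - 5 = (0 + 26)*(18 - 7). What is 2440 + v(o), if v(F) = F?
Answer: 2731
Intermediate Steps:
o = 291 (o = 5 + (0 + 26)*(18 - 7) = 5 + 26*11 = 5 + 286 = 291)
2440 + v(o) = 2440 + 291 = 2731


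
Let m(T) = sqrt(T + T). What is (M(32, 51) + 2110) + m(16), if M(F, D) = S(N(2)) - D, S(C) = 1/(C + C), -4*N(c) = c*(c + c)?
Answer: 8235/4 + 4*sqrt(2) ≈ 2064.4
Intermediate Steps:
m(T) = sqrt(2)*sqrt(T) (m(T) = sqrt(2*T) = sqrt(2)*sqrt(T))
N(c) = -c**2/2 (N(c) = -c*(c + c)/4 = -c*2*c/4 = -c**2/2)
S(C) = 1/(2*C)
M(F, D) = -1/4 - D (M(F, D) = 1/(2*((-1/2*2**2))) - D = 1/(2*((-1/2*4))) - D = (1/2)/(-2) - D = (1/2)*(-1/2) - D = -1/4 - D)
(M(32, 51) + 2110) + m(16) = ((-1/4 - 1*51) + 2110) + sqrt(2)*sqrt(16) = ((-1/4 - 51) + 2110) + sqrt(2)*4 = (-205/4 + 2110) + 4*sqrt(2) = 8235/4 + 4*sqrt(2)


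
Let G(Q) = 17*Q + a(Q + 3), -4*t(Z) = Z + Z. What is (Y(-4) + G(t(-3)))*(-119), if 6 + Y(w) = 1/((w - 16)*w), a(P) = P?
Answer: -228599/80 ≈ -2857.5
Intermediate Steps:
t(Z) = -Z/2 (t(Z) = -(Z + Z)/4 = -Z/2)
Y(w) = -6 + 1/(w*(-16 + w)) (Y(w) = -6 + 1/((w - 16)*w) = -6 + 1/((-16 + w)*w) = -6 + 1/(w*(-16 + w)))
G(Q) = 3 + 18*Q (G(Q) = 17*Q + (Q + 3) = 17*Q + (3 + Q) = 3 + 18*Q)
(Y(-4) + G(t(-3)))*(-119) = ((1 - 6*(-4)² + 96*(-4))/((-4)*(-16 - 4)) + (3 + 18*(-½*(-3))))*(-119) = (-¼*(1 - 6*16 - 384)/(-20) + (3 + 18*(3/2)))*(-119) = (-¼*(-1/20)*(1 - 96 - 384) + (3 + 27))*(-119) = (-¼*(-1/20)*(-479) + 30)*(-119) = (-479/80 + 30)*(-119) = (1921/80)*(-119) = -228599/80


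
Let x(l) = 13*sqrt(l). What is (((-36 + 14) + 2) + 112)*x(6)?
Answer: 1196*sqrt(6) ≈ 2929.6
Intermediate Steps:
(((-36 + 14) + 2) + 112)*x(6) = (((-36 + 14) + 2) + 112)*(13*sqrt(6)) = ((-22 + 2) + 112)*(13*sqrt(6)) = (-20 + 112)*(13*sqrt(6)) = 92*(13*sqrt(6)) = 1196*sqrt(6)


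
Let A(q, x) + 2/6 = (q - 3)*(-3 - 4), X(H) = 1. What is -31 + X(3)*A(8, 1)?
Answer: -199/3 ≈ -66.333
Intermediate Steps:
A(q, x) = 62/3 - 7*q (A(q, x) = -⅓ + (q - 3)*(-3 - 4) = -⅓ + (-3 + q)*(-7) = -⅓ + (21 - 7*q) = 62/3 - 7*q)
-31 + X(3)*A(8, 1) = -31 + 1*(62/3 - 7*8) = -31 + 1*(62/3 - 56) = -31 + 1*(-106/3) = -31 - 106/3 = -199/3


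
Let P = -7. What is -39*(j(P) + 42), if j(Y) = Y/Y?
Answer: -1677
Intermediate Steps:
j(Y) = 1
-39*(j(P) + 42) = -39*(1 + 42) = -39*43 = -1677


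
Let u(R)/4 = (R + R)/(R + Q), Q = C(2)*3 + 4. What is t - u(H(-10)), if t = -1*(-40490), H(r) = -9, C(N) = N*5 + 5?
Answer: 202459/5 ≈ 40492.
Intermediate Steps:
C(N) = 5 + 5*N (C(N) = 5*N + 5 = 5 + 5*N)
Q = 49 (Q = (5 + 5*2)*3 + 4 = (5 + 10)*3 + 4 = 15*3 + 4 = 45 + 4 = 49)
t = 40490
u(R) = 8*R/(49 + R) (u(R) = 4*((R + R)/(R + 49)) = 4*((2*R)/(49 + R)) = 4*(2*R/(49 + R)) = 8*R/(49 + R))
t - u(H(-10)) = 40490 - 8*(-9)/(49 - 9) = 40490 - 8*(-9)/40 = 40490 - 1*(-9/5) = 40490 + 9/5 = 202459/5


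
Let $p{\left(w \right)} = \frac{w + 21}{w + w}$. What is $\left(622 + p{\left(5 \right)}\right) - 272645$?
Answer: $- \frac{1360102}{5} \approx -2.7202 \cdot 10^{5}$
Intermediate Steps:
$p{\left(w \right)} = \frac{21 + w}{2 w}$
$\left(622 + p{\left(5 \right)}\right) - 272645 = \left(622 + \frac{21 + 5}{2 \cdot 5}\right) - 272645 = \left(622 + \frac{1}{2} \cdot \frac{1}{5} \cdot 26\right) - 272645 = \left(622 + \frac{13}{5}\right) - 272645 = \frac{3123}{5} - 272645 = - \frac{1360102}{5}$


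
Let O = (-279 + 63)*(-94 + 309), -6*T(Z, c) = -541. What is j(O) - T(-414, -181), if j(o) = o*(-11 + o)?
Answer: 12943106099/6 ≈ 2.1572e+9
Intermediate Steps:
T(Z, c) = 541/6 (T(Z, c) = -1/6*(-541) = 541/6)
O = -46440 (O = -216*215 = -46440)
j(O) - T(-414, -181) = -46440*(-11 - 46440) - 1*541/6 = -46440*(-46451) - 541/6 = 2157184440 - 541/6 = 12943106099/6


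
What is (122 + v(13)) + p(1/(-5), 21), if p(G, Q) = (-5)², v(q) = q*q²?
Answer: 2344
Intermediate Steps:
v(q) = q³
p(G, Q) = 25
(122 + v(13)) + p(1/(-5), 21) = (122 + 13³) + 25 = (122 + 2197) + 25 = 2319 + 25 = 2344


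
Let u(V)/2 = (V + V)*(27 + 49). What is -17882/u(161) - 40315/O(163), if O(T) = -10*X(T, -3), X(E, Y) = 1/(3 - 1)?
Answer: 197308795/24472 ≈ 8062.6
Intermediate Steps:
X(E, Y) = 1/2
u(V) = 304*V (u(V) = 2*((V + V)*(27 + 49)) = 2*((2*V)*76) = 2*(152*V) = 304*V)
O(T) = -5 (O(T) = -10*1/2 = -5)
-17882/u(161) - 40315/O(163) = -17882/(304*161) - 40315/(-5) = -17882/48944 - 40315*(-1/5) = -17882*1/48944 + 8063 = -8941/24472 + 8063 = 197308795/24472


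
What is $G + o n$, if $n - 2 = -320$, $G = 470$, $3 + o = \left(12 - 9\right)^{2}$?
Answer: $-1438$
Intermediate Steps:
$o = 6$ ($o = -3 + \left(12 - 9\right)^{2} = -3 + 3^{2} = -3 + 9 = 6$)
$n = -318$ ($n = 2 - 320 = -318$)
$G + o n = 470 + 6 \left(-318\right) = 470 - 1908 = -1438$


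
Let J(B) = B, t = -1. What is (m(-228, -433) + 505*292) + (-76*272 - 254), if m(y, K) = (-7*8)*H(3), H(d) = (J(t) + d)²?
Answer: 126310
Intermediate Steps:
H(d) = (-1 + d)²
m(y, K) = -224 (m(y, K) = (-7*8)*(-1 + 3)² = -56*2² = -56*4 = -224)
(m(-228, -433) + 505*292) + (-76*272 - 254) = (-224 + 505*292) + (-76*272 - 254) = (-224 + 147460) + (-20672 - 254) = 147236 - 20926 = 126310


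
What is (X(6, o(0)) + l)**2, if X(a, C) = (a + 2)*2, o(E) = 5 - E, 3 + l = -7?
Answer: 36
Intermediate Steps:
l = -10 (l = -3 - 7 = -10)
X(a, C) = 4 + 2*a (X(a, C) = (2 + a)*2 = 4 + 2*a)
(X(6, o(0)) + l)**2 = ((4 + 2*6) - 10)**2 = ((4 + 12) - 10)**2 = (16 - 10)**2 = 6**2 = 36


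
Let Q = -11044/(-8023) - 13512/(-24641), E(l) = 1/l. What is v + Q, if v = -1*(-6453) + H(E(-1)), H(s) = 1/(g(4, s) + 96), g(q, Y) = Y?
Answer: 121230145957848/18781000585 ≈ 6454.9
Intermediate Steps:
H(s) = 1/(96 + s) (H(s) = 1/(s + 96) = 1/(96 + s))
Q = 380541980/197694743 (Q = -11044*(-1/8023) - 13512*(-1/24641) = 11044/8023 + 13512/24641 = 380541980/197694743 ≈ 1.9249)
v = 613036/95 (v = -1*(-6453) + 1/(96 + 1/(-1)) = 6453 + 1/(96 - 1) = 6453 + 1/95 = 613036/95 ≈ 6453.0)
v + Q = 613036/95 + 380541980/197694743 = 121230145957848/18781000585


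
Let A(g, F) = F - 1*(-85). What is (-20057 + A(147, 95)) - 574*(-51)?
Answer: 9397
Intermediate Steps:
A(g, F) = 85 + F (A(g, F) = F + 85 = 85 + F)
(-20057 + A(147, 95)) - 574*(-51) = (-20057 + (85 + 95)) - 574*(-51) = (-20057 + 180) + 29274 = -19877 + 29274 = 9397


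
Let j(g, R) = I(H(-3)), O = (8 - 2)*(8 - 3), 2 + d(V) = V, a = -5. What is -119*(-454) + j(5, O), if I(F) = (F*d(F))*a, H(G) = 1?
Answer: 54031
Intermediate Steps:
d(V) = -2 + V
I(F) = -5*F*(-2 + F) (I(F) = (F*(-2 + F))*(-5) = -5*F*(-2 + F))
O = 30 (O = 6*5 = 30)
j(g, R) = 5 (j(g, R) = 5*1*(2 - 1*1) = 5*1*(2 - 1) = 5*1*1 = 5)
-119*(-454) + j(5, O) = -119*(-454) + 5 = 54026 + 5 = 54031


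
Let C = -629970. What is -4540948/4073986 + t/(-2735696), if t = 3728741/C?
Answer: -3912941847921007067/3510566791532576160 ≈ -1.1146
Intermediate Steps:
t = -3728741/629970 (t = 3728741/(-629970) = 3728741*(-1/629970) = -3728741/629970 ≈ -5.9189)
-4540948/4073986 + t/(-2735696) = -4540948/4073986 - 3728741/629970/(-2735696) = -4540948*1/4073986 - 3728741/629970*(-1/2735696) = -2270474/2036993 + 3728741/1723406409120 = -3912941847921007067/3510566791532576160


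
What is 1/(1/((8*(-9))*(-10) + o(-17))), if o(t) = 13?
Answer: 733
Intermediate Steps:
1/(1/((8*(-9))*(-10) + o(-17))) = 1/(1/((8*(-9))*(-10) + 13)) = 1/(1/(-72*(-10) + 13)) = 1/(1/(720 + 13)) = 1/(1/733) = 733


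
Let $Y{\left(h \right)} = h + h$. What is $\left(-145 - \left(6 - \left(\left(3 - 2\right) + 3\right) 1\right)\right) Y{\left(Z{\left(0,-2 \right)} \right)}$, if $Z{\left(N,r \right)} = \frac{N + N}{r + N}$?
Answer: $0$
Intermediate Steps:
$Z{\left(N,r \right)} = \frac{2 N}{N + r}$
$Y{\left(h \right)} = 2 h$
$\left(-145 - \left(6 - \left(\left(3 - 2\right) + 3\right) 1\right)\right) Y{\left(Z{\left(0,-2 \right)} \right)} = \left(-145 - \left(6 - \left(\left(3 - 2\right) + 3\right) 1\right)\right) 2 \cdot 2 \cdot 0 \frac{1}{0 - 2} = \left(-145 - \left(6 - \left(1 + 3\right) 1\right)\right) 2 \cdot 2 \cdot 0 \frac{1}{-2} = \left(-145 + \left(4 \cdot 1 - 6\right)\right) 2 \cdot 2 \cdot 0 \left(- \frac{1}{2}\right) = \left(-145 + \left(4 - 6\right)\right) 2 \cdot 0 = \left(-145 - 2\right) 0 = \left(-147\right) 0 = 0$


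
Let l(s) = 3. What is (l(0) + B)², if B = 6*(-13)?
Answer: 5625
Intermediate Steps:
B = -78
(l(0) + B)² = (3 - 78)² = (-75)² = 5625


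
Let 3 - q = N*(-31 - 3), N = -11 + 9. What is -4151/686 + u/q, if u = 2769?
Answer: -23839/490 ≈ -48.651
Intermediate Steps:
N = -2
q = -65 (q = 3 - (-2)*(-31 - 3) = 3 - (-2)*(-34) = 3 - 1*68 = 3 - 68 = -65)
-4151/686 + u/q = -4151/686 + 2769/(-65) = -4151*1/686 + 2769*(-1/65) = -593/98 - 213/5 = -23839/490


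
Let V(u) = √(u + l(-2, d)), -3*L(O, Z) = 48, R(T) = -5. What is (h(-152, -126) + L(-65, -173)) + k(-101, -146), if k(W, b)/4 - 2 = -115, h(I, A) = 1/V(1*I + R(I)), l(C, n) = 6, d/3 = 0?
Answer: -468 - I*√151/151 ≈ -468.0 - 0.081379*I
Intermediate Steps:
d = 0 (d = 3*0 = 0)
L(O, Z) = -16 (L(O, Z) = -⅓*48 = -16)
V(u) = √(6 + u) (V(u) = √(u + 6) = √(6 + u))
h(I, A) = (1 + I)^(-½) (h(I, A) = 1/(√(6 + (1*I - 5))) = 1/(√(6 + (I - 5))) = 1/(√(6 + (-5 + I))) = 1/(√(1 + I)) = (1 + I)^(-½))
k(W, b) = -452 (k(W, b) = 8 + 4*(-115) = 8 - 460 = -452)
(h(-152, -126) + L(-65, -173)) + k(-101, -146) = ((1 - 152)^(-½) - 16) - 452 = ((-151)^(-½) - 16) - 452 = (-I*√151/151 - 16) - 452 = (-16 - I*√151/151) - 452 = -468 - I*√151/151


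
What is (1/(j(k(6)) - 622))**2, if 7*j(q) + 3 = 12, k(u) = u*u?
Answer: 49/18879025 ≈ 2.5955e-6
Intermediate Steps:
k(u) = u**2
j(q) = 9/7 (j(q) = -3/7 + (1/7)*12 = -3/7 + 12/7 = 9/7)
(1/(j(k(6)) - 622))**2 = (1/(9/7 - 622))**2 = (1/(-4345/7))**2 = (-7/4345)**2 = 49/18879025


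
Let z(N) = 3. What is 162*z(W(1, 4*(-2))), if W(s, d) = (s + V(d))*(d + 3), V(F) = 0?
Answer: 486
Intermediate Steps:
W(s, d) = s*(3 + d) (W(s, d) = (s + 0)*(d + 3) = s*(3 + d))
162*z(W(1, 4*(-2))) = 162*3 = 486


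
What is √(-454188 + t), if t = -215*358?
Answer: I*√531158 ≈ 728.81*I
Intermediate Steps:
t = -76970
√(-454188 + t) = √(-454188 - 76970) = √(-531158) = I*√531158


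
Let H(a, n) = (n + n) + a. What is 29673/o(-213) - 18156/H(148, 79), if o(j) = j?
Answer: -42311/213 ≈ -198.64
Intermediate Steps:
H(a, n) = a + 2*n (H(a, n) = 2*n + a = a + 2*n)
29673/o(-213) - 18156/H(148, 79) = 29673/(-213) - 18156/(148 + 2*79) = 29673*(-1/213) - 18156/(148 + 158) = -9891/71 - 18156/306 = -9891/71 - 18156*1/306 = -9891/71 - 178/3 = -42311/213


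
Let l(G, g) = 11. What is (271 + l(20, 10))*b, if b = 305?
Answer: 86010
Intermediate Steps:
(271 + l(20, 10))*b = (271 + 11)*305 = 282*305 = 86010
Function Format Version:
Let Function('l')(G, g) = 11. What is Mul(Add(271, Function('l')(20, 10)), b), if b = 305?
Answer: 86010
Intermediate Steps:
Mul(Add(271, Function('l')(20, 10)), b) = Mul(Add(271, 11), 305) = Mul(282, 305) = 86010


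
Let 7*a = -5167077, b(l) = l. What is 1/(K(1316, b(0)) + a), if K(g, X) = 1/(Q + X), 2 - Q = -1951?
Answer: -279/205944926 ≈ -1.3547e-6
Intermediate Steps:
Q = 1953 (Q = 2 - 1*(-1951) = 2 + 1951 = 1953)
a = -5167077/7 (a = (⅐)*(-5167077) = -5167077/7 ≈ -7.3815e+5)
K(g, X) = 1/(1953 + X)
1/(K(1316, b(0)) + a) = 1/(1/(1953 + 0) - 5167077/7) = 1/(1/1953 - 5167077/7) = 1/(-205944926/279) = -279/205944926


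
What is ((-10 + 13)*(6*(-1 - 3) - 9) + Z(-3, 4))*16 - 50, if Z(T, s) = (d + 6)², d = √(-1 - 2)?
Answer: -1106 + 192*I*√3 ≈ -1106.0 + 332.55*I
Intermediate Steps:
d = I*√3 (d = √(-3) = I*√3 ≈ 1.732*I)
Z(T, s) = (6 + I*√3)² (Z(T, s) = (I*√3 + 6)² = (6 + I*√3)²)
((-10 + 13)*(6*(-1 - 3) - 9) + Z(-3, 4))*16 - 50 = ((-10 + 13)*(6*(-1 - 3) - 9) + (6 + I*√3)²)*16 - 50 = (3*(6*(-4) - 9) + (6 + I*√3)²)*16 - 50 = (3*(-24 - 9) + (6 + I*√3)²)*16 - 50 = (3*(-33) + (6 + I*√3)²)*16 - 50 = (-99 + (6 + I*√3)²)*16 - 50 = (-1584 + 16*(6 + I*√3)²) - 50 = -1634 + 16*(6 + I*√3)²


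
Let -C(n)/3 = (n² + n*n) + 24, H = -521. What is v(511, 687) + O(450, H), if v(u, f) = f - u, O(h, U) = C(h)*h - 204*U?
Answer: -546675940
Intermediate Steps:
C(n) = -72 - 6*n² (C(n) = -3*((n² + n*n) + 24) = -3*((n² + n²) + 24) = -3*(2*n² + 24) = -3*(24 + 2*n²) = -72 - 6*n²)
O(h, U) = -204*U + h*(-72 - 6*h²) (O(h, U) = (-72 - 6*h²)*h - 204*U = h*(-72 - 6*h²) - 204*U = -204*U + h*(-72 - 6*h²))
v(511, 687) + O(450, H) = (687 - 1*511) + (-204*(-521) - 6*450*(12 + 450²)) = (687 - 511) + (106284 - 6*450*(12 + 202500)) = 176 + (106284 - 6*450*202512) = 176 + (106284 - 546782400) = 176 - 546676116 = -546675940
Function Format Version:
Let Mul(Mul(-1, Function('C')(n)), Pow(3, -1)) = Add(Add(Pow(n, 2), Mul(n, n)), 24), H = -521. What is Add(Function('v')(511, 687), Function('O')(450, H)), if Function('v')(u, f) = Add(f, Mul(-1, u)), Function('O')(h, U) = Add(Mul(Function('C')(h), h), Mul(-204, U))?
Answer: -546675940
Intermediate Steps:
Function('C')(n) = Add(-72, Mul(-6, Pow(n, 2))) (Function('C')(n) = Mul(-3, Add(Add(Pow(n, 2), Mul(n, n)), 24)) = Mul(-3, Add(Add(Pow(n, 2), Pow(n, 2)), 24)) = Mul(-3, Add(Mul(2, Pow(n, 2)), 24)) = Mul(-3, Add(24, Mul(2, Pow(n, 2)))) = Add(-72, Mul(-6, Pow(n, 2))))
Function('O')(h, U) = Add(Mul(-204, U), Mul(h, Add(-72, Mul(-6, Pow(h, 2))))) (Function('O')(h, U) = Add(Mul(Add(-72, Mul(-6, Pow(h, 2))), h), Mul(-204, U)) = Add(Mul(h, Add(-72, Mul(-6, Pow(h, 2)))), Mul(-204, U)) = Add(Mul(-204, U), Mul(h, Add(-72, Mul(-6, Pow(h, 2))))))
Add(Function('v')(511, 687), Function('O')(450, H)) = Add(Add(687, Mul(-1, 511)), Add(Mul(-204, -521), Mul(-6, 450, Add(12, Pow(450, 2))))) = Add(Add(687, -511), Add(106284, Mul(-6, 450, Add(12, 202500)))) = Add(176, Add(106284, Mul(-6, 450, 202512))) = Add(176, Add(106284, -546782400)) = Add(176, -546676116) = -546675940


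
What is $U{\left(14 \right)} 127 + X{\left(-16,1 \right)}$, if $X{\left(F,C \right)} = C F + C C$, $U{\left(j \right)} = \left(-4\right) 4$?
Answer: $-2047$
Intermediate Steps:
$U{\left(j \right)} = -16$
$X{\left(F,C \right)} = C^{2} + C F$ ($X{\left(F,C \right)} = C F + C^{2} = C^{2} + C F$)
$U{\left(14 \right)} 127 + X{\left(-16,1 \right)} = \left(-16\right) 127 + 1 \left(1 - 16\right) = -2032 + 1 \left(-15\right) = -2032 - 15 = -2047$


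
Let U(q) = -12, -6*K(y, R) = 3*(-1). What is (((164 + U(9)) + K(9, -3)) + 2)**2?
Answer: 95481/4 ≈ 23870.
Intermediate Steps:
K(y, R) = 1/2 (K(y, R) = -(-1)/2 = -1/6*(-3) = 1/2)
(((164 + U(9)) + K(9, -3)) + 2)**2 = (((164 - 12) + 1/2) + 2)**2 = ((152 + 1/2) + 2)**2 = (305/2 + 2)**2 = (309/2)**2 = 95481/4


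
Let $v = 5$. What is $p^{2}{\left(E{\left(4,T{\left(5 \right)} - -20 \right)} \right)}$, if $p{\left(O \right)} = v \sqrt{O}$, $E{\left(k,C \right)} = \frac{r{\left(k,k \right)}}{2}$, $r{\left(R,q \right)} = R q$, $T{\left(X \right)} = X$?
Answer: $200$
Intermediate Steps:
$E{\left(k,C \right)} = \frac{k^{2}}{2}$ ($E{\left(k,C \right)} = \frac{k k}{2} = k^{2} \cdot \frac{1}{2} = \frac{k^{2}}{2}$)
$p{\left(O \right)} = 5 \sqrt{O}$
$p^{2}{\left(E{\left(4,T{\left(5 \right)} - -20 \right)} \right)} = \left(5 \sqrt{\frac{4^{2}}{2}}\right)^{2} = \left(5 \sqrt{\frac{1}{2} \cdot 16}\right)^{2} = \left(5 \sqrt{8}\right)^{2} = \left(5 \cdot 2 \sqrt{2}\right)^{2} = \left(10 \sqrt{2}\right)^{2} = 200$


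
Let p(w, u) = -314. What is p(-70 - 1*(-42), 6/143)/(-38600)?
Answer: 157/19300 ≈ 0.0081347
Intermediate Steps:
p(-70 - 1*(-42), 6/143)/(-38600) = -314/(-38600) = -314*(-1/38600) = 157/19300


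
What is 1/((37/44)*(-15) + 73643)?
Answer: 44/3239737 ≈ 1.3581e-5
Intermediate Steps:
1/((37/44)*(-15) + 73643) = 1/(-555/44 + 73643) = 1/(3239737/44) = 44/3239737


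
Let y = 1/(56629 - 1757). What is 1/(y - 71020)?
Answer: -54872/3897009439 ≈ -1.4081e-5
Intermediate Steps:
y = 1/54872 ≈ 1.8224e-5
1/(y - 71020) = 1/(1/54872 - 71020) = 1/(-3897009439/54872) = -54872/3897009439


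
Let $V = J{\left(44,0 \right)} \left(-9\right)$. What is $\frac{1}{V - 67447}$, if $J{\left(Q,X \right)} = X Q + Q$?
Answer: $- \frac{1}{67843} \approx -1.474 \cdot 10^{-5}$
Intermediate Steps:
$J{\left(Q,X \right)} = Q + Q X$ ($J{\left(Q,X \right)} = Q X + Q = Q + Q X$)
$V = -396$ ($V = 44 \left(1 + 0\right) \left(-9\right) = 44 \cdot 1 \left(-9\right) = 44 \left(-9\right) = -396$)
$\frac{1}{V - 67447} = \frac{1}{-396 - 67447} = \frac{1}{-67843} = - \frac{1}{67843}$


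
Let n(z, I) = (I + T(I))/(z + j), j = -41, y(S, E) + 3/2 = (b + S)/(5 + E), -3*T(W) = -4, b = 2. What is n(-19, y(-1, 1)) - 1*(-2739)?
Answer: 2739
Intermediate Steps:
T(W) = 4/3 (T(W) = -⅓*(-4) = 4/3)
y(S, E) = -3/2 + (2 + S)/(5 + E)
n(z, I) = (4/3 + I)/(-41 + z) (n(z, I) = (I + 4/3)/(z - 41) = (4/3 + I)/(-41 + z))
n(-19, y(-1, 1)) - 1*(-2739) = (4/3 + (-11 - 3*1 + 2*(-1))/(2*(5 + 1)))/(-41 - 19) - 1*(-2739) = (4/3 + (½)*(-11 - 3 - 2)/6)/(-60) + 2739 = -(4/3 + (½)*(⅙)*(-16))/60 + 2739 = -(4/3 - 4/3)/60 + 2739 = -1/60*0 + 2739 = 0 + 2739 = 2739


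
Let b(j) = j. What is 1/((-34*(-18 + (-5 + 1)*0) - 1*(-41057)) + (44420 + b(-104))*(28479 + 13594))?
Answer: 1/1864548737 ≈ 5.3632e-10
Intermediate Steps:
1/((-34*(-18 + (-5 + 1)*0) - 1*(-41057)) + (44420 + b(-104))*(28479 + 13594)) = 1/((-34*(-18 + (-5 + 1)*0) - 1*(-41057)) + (44420 - 104)*(28479 + 13594)) = 1/((-34*(-18 - 4*0) + 41057) + 44316*42073) = 1/((-34*(-18 + 0) + 41057) + 1864507068) = 1/((-34*(-18) + 41057) + 1864507068) = 1/((612 + 41057) + 1864507068) = 1/(41669 + 1864507068) = 1/1864548737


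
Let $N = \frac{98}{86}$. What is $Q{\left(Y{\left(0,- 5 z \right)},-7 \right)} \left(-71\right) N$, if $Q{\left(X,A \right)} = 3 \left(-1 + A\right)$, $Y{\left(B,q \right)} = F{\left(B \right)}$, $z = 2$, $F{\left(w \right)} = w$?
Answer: $\frac{83496}{43} \approx 1941.8$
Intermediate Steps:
$Y{\left(B,q \right)} = B$
$Q{\left(X,A \right)} = -3 + 3 A$
$N = \frac{49}{43}$ ($N = 98 \cdot \frac{1}{86} = \frac{49}{43} \approx 1.1395$)
$Q{\left(Y{\left(0,- 5 z \right)},-7 \right)} \left(-71\right) N = \left(-3 + 3 \left(-7\right)\right) \left(-71\right) \frac{49}{43} = \left(-3 - 21\right) \left(-71\right) \frac{49}{43} = \left(-24\right) \left(-71\right) \frac{49}{43} = 1704 \cdot \frac{49}{43} = \frac{83496}{43}$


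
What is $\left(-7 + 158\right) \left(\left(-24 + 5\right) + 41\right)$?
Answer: $3322$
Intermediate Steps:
$\left(-7 + 158\right) \left(\left(-24 + 5\right) + 41\right) = 151 \left(-19 + 41\right) = 151 \cdot 22 = 3322$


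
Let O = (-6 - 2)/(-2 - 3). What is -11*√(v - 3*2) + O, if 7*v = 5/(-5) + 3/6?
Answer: 8/5 - 11*I*√1190/14 ≈ 1.6 - 27.104*I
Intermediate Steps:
O = 8/5 (O = -8/(-5) = -8*(-⅕) = 8/5 ≈ 1.6000)
v = -1/14 (v = (5/(-5) + 3/6)/7 = (5*(-⅕) + 3*(⅙))/7 = (-1 + ½)/7 = (⅐)*(-½) = -1/14 ≈ -0.071429)
-11*√(v - 3*2) + O = -11*√(-1/14 - 3*2) + 8/5 = -11*√(-1/14 - 6) + 8/5 = -11*I*√1190/14 + 8/5 = 8/5 - 11*I*√1190/14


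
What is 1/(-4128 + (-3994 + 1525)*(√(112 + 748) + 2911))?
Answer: -799043/5745644939701 + 1646*√215/17236934819103 ≈ -1.3767e-7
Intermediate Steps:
1/(-4128 + (-3994 + 1525)*(√(112 + 748) + 2911)) = 1/(-4128 - 2469*(√860 + 2911)) = 1/(-4128 - 2469*(2*√215 + 2911)) = 1/(-4128 - 2469*(2911 + 2*√215)) = 1/(-4128 + (-7187259 - 4938*√215)) = 1/(-7191387 - 4938*√215)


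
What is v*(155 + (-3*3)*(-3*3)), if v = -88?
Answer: -20768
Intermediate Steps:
v*(155 + (-3*3)*(-3*3)) = -88*(155 + (-3*3)*(-3*3)) = -88*(155 - 9*(-9)) = -88*(155 + 81) = -88*236 = -20768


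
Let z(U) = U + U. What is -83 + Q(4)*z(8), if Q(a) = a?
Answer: -19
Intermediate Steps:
z(U) = 2*U
-83 + Q(4)*z(8) = -83 + 4*(2*8) = -83 + 4*16 = -83 + 64 = -19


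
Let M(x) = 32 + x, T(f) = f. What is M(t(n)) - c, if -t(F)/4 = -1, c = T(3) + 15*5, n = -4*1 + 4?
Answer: -42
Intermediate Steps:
n = 0 (n = -4 + 4 = 0)
c = 78 (c = 3 + 15*5 = 3 + 75 = 78)
t(F) = 4 (t(F) = -4*(-1) = 4)
M(t(n)) - c = (32 + 4) - 1*78 = 36 - 78 = -42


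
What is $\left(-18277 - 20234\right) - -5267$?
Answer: $-33244$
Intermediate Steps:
$\left(-18277 - 20234\right) - -5267 = -38511 + 5267 = -33244$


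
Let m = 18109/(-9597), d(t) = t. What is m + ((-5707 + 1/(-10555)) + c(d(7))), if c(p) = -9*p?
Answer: -83524429006/14470905 ≈ -5771.9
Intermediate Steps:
m = -2587/1371 (m = 18109*(-1/9597) = -2587/1371 ≈ -1.8869)
m + ((-5707 + 1/(-10555)) + c(d(7))) = -2587/1371 + ((-5707 + 1/(-10555)) - 9*7) = -2587/1371 + ((-5707 - 1/10555) - 63) = -2587/1371 + (-60237386/10555 - 63) = -2587/1371 - 60902351/10555 = -83524429006/14470905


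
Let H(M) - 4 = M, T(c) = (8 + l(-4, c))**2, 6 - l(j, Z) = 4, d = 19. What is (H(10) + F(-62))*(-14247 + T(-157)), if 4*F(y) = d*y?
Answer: 7936467/2 ≈ 3.9682e+6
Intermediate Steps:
l(j, Z) = 2 (l(j, Z) = 6 - 1*4 = 6 - 4 = 2)
F(y) = 19*y/4 (F(y) = (19*y)/4 = 19*y/4)
T(c) = 100 (T(c) = (8 + 2)**2 = 10**2 = 100)
H(M) = 4 + M
(H(10) + F(-62))*(-14247 + T(-157)) = ((4 + 10) + (19/4)*(-62))*(-14247 + 100) = (14 - 589/2)*(-14147) = -561/2*(-14147) = 7936467/2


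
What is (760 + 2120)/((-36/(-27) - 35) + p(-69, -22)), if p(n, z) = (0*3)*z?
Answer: -8640/101 ≈ -85.545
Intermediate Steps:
p(n, z) = 0 (p(n, z) = 0*z = 0)
(760 + 2120)/((-36/(-27) - 35) + p(-69, -22)) = (760 + 2120)/((-36/(-27) - 35) + 0) = 2880/((-36*(-1)/27 - 35) + 0) = 2880/((-18*(-2/27) - 35) + 0) = 2880/((4/3 - 35) + 0) = 2880/(-101/3 + 0) = 2880/(-101/3) = 2880*(-3/101) = -8640/101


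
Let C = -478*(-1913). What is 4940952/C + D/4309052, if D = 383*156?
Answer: 2668181688147/492532184441 ≈ 5.4173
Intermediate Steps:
D = 59748
C = 914414
4940952/C + D/4309052 = 4940952/914414 + 59748/4309052 = 4940952*(1/914414) + 59748*(1/4309052) = 2470476/457207 + 14937/1077263 = 2668181688147/492532184441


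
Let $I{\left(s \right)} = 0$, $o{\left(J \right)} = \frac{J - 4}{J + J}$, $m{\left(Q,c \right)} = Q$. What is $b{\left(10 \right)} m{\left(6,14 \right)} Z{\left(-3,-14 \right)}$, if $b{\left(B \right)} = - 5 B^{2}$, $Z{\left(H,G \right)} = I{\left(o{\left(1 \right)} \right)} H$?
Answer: $0$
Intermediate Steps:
$o{\left(J \right)} = \frac{-4 + J}{2 J}$
$Z{\left(H,G \right)} = 0$ ($Z{\left(H,G \right)} = 0 H = 0$)
$b{\left(10 \right)} m{\left(6,14 \right)} Z{\left(-3,-14 \right)} = - 5 \cdot 10^{2} \cdot 6 \cdot 0 = \left(-5\right) 100 \cdot 6 \cdot 0 = \left(-500\right) 6 \cdot 0 = \left(-3000\right) 0 = 0$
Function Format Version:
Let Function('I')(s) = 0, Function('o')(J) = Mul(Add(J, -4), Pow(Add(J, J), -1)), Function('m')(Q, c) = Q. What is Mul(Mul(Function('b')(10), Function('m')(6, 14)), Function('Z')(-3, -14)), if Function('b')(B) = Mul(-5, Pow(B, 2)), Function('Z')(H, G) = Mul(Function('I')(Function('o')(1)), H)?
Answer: 0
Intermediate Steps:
Function('o')(J) = Mul(Rational(1, 2), Pow(J, -1), Add(-4, J)) (Function('o')(J) = Mul(Add(-4, J), Pow(Mul(2, J), -1)) = Mul(Add(-4, J), Mul(Rational(1, 2), Pow(J, -1))) = Mul(Rational(1, 2), Pow(J, -1), Add(-4, J)))
Function('Z')(H, G) = 0 (Function('Z')(H, G) = Mul(0, H) = 0)
Mul(Mul(Function('b')(10), Function('m')(6, 14)), Function('Z')(-3, -14)) = Mul(Mul(Mul(-5, Pow(10, 2)), 6), 0) = Mul(Mul(Mul(-5, 100), 6), 0) = Mul(Mul(-500, 6), 0) = Mul(-3000, 0) = 0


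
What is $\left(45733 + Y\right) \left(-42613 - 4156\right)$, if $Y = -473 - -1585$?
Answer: $-2190893805$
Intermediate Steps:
$Y = 1112$ ($Y = -473 + 1585 = 1112$)
$\left(45733 + Y\right) \left(-42613 - 4156\right) = \left(45733 + 1112\right) \left(-42613 - 4156\right) = 46845 \left(-46769\right) = -2190893805$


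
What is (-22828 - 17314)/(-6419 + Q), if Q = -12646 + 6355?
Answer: 20071/6355 ≈ 3.1583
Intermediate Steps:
Q = -6291
(-22828 - 17314)/(-6419 + Q) = (-22828 - 17314)/(-6419 - 6291) = -40142/(-12710) = -40142*(-1/12710) = 20071/6355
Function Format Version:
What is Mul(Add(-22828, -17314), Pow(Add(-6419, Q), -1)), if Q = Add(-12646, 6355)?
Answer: Rational(20071, 6355) ≈ 3.1583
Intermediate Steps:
Q = -6291
Mul(Add(-22828, -17314), Pow(Add(-6419, Q), -1)) = Mul(Add(-22828, -17314), Pow(Add(-6419, -6291), -1)) = Mul(-40142, Pow(-12710, -1)) = Mul(-40142, Rational(-1, 12710)) = Rational(20071, 6355)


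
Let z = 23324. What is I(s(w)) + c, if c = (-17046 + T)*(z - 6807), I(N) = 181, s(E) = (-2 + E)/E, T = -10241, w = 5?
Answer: -450699198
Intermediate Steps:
s(E) = (-2 + E)/E
c = -450699379 (c = (-17046 - 10241)*(23324 - 6807) = -27287*16517 = -450699379)
I(s(w)) + c = 181 - 450699379 = -450699198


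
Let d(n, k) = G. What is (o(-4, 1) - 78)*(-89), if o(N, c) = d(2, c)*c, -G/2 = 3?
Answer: 7476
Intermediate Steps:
G = -6 (G = -2*3 = -6)
d(n, k) = -6
o(N, c) = -6*c
(o(-4, 1) - 78)*(-89) = (-6*1 - 78)*(-89) = (-6 - 78)*(-89) = -84*(-89) = 7476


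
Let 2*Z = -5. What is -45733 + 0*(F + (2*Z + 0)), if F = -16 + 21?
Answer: -45733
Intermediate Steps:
Z = -5/2 (Z = (½)*(-5) = -5/2 ≈ -2.5000)
F = 5
-45733 + 0*(F + (2*Z + 0)) = -45733 + 0*(5 + (2*(-5/2) + 0)) = -45733 + 0*(5 + (-5 + 0)) = -45733 + 0*(5 - 5) = -45733 + 0*0 = -45733 + 0 = -45733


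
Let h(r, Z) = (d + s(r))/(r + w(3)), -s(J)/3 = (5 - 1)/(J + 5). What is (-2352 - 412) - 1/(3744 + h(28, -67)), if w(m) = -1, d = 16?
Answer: -3073955257/1112140 ≈ -2764.0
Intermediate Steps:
s(J) = -12/(5 + J) (s(J) = -3*(5 - 1)/(J + 5) = -12/(5 + J))
h(r, Z) = (16 - 12/(5 + r))/(-1 + r) (h(r, Z) = (16 - 12/(5 + r))/(r - 1) = (16 - 12/(5 + r))/(-1 + r))
(-2352 - 412) - 1/(3744 + h(28, -67)) = (-2352 - 412) - 1/(3744 + 4*(17 + 4*28)/((-1 + 28)*(5 + 28))) = -2764 - 1/(3744 + 4*(17 + 112)/(27*33)) = -2764 - 1/(3744 + 4*(1/27)*(1/33)*129) = -2764 - 1/(3744 + 172/297) = -2764 - 1/1112140/297 = -2764 - 1*297/1112140 = -2764 - 297/1112140 = -3073955257/1112140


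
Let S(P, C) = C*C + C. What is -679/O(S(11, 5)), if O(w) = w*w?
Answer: -679/900 ≈ -0.75444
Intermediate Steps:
S(P, C) = C + C² (S(P, C) = C² + C = C + C²)
O(w) = w²
-679/O(S(11, 5)) = -679*1/(25*(1 + 5)²) = -679/((5*6)²) = -679/(30²) = -679/900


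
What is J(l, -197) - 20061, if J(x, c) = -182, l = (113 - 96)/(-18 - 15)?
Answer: -20243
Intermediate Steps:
l = -17/33 (l = 17/(-33) = 17*(-1/33) = -17/33 ≈ -0.51515)
J(l, -197) - 20061 = -182 - 20061 = -20243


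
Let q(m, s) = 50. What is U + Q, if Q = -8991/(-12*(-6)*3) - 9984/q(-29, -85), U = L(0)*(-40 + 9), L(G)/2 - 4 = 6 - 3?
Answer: -135061/200 ≈ -675.30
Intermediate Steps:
L(G) = 14 (L(G) = 8 + 2*(6 - 3) = 8 + 2*3 = 8 + 6 = 14)
U = -434 (U = 14*(-40 + 9) = 14*(-31) = -434)
Q = -48261/200 (Q = -8991/(-12*(-6)*3) - 9984/50 = -8991/(72*3) - 9984*1/50 = -8991/216 - 4992/25 = -8991*1/216 - 4992/25 = -333/8 - 4992/25 = -48261/200 ≈ -241.30)
U + Q = -434 - 48261/200 = -135061/200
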